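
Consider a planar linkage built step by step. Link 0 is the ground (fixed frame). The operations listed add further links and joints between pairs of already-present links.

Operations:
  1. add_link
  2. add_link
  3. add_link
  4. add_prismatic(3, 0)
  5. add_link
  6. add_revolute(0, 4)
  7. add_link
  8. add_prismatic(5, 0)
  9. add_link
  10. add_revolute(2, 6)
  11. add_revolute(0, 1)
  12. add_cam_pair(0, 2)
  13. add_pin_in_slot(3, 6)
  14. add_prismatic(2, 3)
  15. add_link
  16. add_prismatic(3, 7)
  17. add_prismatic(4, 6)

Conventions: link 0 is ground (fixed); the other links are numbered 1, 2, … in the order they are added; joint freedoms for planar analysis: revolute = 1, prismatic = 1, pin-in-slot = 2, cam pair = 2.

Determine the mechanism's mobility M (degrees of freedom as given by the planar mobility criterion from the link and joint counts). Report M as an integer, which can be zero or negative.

L=1 J1=0 J2=0
add link → L=2 J1=0 J2=0
add link → L=3 J1=0 J2=0
add link → L=4 J1=0 J2=0
P@3,0 dof=1 J1 → L=4 J1=1 J2=0
add link → L=5 J1=1 J2=0
R@0,4 dof=1 J1 → L=5 J1=2 J2=0
add link → L=6 J1=2 J2=0
P@5,0 dof=1 J1 → L=6 J1=3 J2=0
add link → L=7 J1=3 J2=0
R@2,6 dof=1 J1 → L=7 J1=4 J2=0
R@0,1 dof=1 J1 → L=7 J1=5 J2=0
C@0,2 dof=2 J2 → L=7 J1=5 J2=1
PS@3,6 dof=2 J2 → L=7 J1=5 J2=2
P@2,3 dof=1 J1 → L=7 J1=6 J2=2
add link → L=8 J1=6 J2=2
P@3,7 dof=1 J1 → L=8 J1=7 J2=2
P@4,6 dof=1 J1 → L=8 J1=8 J2=2
M=3(L−1)−2J1−J2=3·7−2·8−2=3

M = 3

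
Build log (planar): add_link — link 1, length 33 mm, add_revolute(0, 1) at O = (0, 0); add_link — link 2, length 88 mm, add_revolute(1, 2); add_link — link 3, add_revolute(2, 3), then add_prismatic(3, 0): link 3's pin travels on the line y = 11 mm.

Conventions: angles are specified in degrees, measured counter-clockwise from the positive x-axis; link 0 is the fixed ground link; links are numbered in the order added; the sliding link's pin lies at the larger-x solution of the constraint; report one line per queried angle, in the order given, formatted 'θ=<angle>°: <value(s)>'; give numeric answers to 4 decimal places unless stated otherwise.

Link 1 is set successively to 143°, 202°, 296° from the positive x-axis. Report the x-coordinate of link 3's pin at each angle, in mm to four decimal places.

geometry: r = 33 mm, L = 88 mm, e = 11 mm
θ=143°: crank pin P = (r cos θ, r sin θ) = (-26.354972, 19.859896)
θ=143°: h = r sin θ − e = 19.859896 − 11 = 8.859896
θ=143°: x = r cos θ + √(L² − h²) = -26.354972 + 87.552854 = 61.197882
θ=202°: crank pin P = (r cos θ, r sin θ) = (-30.597067, -12.362018)
θ=202°: h = r sin θ − e = -12.362018 − 11 = -23.362018
θ=202°: x = r cos θ + √(L² − h²) = -30.597067 + 84.842302 = 54.245234
θ=296°: crank pin P = (r cos θ, r sin θ) = (14.466248, -29.660204)
θ=296°: h = r sin θ − e = -29.660204 − 11 = -40.660204
θ=296°: x = r cos θ + √(L² − h²) = 14.466248 + 78.043243 = 92.509491

θ=143°: 61.1979
θ=202°: 54.2452
θ=296°: 92.5095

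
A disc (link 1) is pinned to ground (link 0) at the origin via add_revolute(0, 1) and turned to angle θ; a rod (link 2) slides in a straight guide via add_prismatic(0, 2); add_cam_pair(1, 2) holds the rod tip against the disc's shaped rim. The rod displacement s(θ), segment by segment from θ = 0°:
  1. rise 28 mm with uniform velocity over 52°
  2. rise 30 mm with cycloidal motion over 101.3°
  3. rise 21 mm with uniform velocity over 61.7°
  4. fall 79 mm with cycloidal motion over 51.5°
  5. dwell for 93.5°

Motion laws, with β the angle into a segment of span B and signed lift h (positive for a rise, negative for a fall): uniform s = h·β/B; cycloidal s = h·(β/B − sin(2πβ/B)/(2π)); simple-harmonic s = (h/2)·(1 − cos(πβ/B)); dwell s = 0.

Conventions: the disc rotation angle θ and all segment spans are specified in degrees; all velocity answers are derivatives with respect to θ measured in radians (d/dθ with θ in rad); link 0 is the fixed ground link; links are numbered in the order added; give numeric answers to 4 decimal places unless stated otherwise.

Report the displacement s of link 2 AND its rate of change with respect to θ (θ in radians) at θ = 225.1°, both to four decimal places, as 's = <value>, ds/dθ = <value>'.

segment 1 (0° to 52°, uniform, h = 28) is passed completely: s = 0.0000 + (28) = 28.0000
segment 2 (52° to 153.3°, cycloidal, h = 30) is passed completely: s = 28.0000 + (30) = 58.0000
segment 3 (153.3° to 215°, uniform, h = 21) is passed completely: s = 58.0000 + (21) = 79.0000
θ = 225.1° falls in segment 4 (215° to 266.5°, cycloidal, h = -79): β = 225.1 − 215 = 10.1°, B = 51.5°; Δs = -79·(0.1961 − sin(2π·0.1961)/(2π)) = -3.6337; s = 79.0000 − 3.6337 = 75.3663
velocity in seg [215°–266.5°] (cycloidal), θ in radians: β = 10.1° = 0.1763 rad, B = 51.5° = 0.8988 rad; ds/dθ = (h/B)(1 − cos(2πβ/B)) = ((-79)/0.8988)(1 − cos(2π·0.1961)) = -58.699577 mm/rad

s = 75.3663, ds/dθ = -58.6996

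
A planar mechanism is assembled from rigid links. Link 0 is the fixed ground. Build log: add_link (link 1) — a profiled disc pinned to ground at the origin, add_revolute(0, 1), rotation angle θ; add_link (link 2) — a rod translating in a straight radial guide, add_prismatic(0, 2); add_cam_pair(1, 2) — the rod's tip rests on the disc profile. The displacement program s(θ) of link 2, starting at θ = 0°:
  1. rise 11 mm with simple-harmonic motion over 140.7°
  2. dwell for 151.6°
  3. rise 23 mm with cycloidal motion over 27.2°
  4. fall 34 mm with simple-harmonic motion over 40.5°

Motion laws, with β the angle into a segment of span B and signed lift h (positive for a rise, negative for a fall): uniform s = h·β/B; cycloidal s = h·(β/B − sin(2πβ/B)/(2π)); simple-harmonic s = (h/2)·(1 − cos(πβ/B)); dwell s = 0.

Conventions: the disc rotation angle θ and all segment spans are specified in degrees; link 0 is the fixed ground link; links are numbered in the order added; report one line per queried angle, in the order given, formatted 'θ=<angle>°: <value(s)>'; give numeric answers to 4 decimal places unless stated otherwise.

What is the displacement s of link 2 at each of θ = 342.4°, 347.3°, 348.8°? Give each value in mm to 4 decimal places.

seg 1 [0°–140.7°] simple-harmonic, h=11: full span → s += 11 → s = 11.0000
seg 2 [140.7°–292.3°] dwell: s stays 11.0000
seg 3 [292.3°–319.5°] cycloidal, h=23: full span → s += 23 → s = 34.0000
seg 4 [319.5°–360°] simple-harmonic, h=-34: θ=342.4° here. β=22.9, B=40.5. -34/2·(1 − cos(π·0.5654)) = -20.4700 → s = 13.5300
seg 4 [319.5°–360°] simple-harmonic, h=-34: θ=347.3° here. β=27.8, B=40.5. -34/2·(1 − cos(π·0.6864)) = -26.3967 → s = 7.6033
seg 4 [319.5°–360°] simple-harmonic, h=-34: θ=348.8° here. β=29.3, B=40.5. -34/2·(1 − cos(π·0.7235)) = -27.9778 → s = 6.0222

θ=342.4°: 13.5300
θ=347.3°: 7.6033
θ=348.8°: 6.0222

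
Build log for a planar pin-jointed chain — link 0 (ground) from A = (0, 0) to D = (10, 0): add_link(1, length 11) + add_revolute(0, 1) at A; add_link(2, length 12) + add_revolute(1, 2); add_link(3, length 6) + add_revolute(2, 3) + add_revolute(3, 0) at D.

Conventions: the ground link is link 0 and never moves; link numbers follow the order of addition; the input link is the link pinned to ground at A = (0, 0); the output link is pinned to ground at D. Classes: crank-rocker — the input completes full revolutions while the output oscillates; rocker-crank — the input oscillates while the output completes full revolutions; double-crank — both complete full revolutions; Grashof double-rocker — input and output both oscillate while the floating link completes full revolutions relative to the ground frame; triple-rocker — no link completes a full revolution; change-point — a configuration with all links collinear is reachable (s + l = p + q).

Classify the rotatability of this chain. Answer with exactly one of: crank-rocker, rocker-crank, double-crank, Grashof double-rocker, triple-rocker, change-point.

lengths: ground=10, input=11, coupler=12, output=6
sorted: s=6 (shortest), l=12 (longest), p+q=21
s + l = 18 vs p + q = 21
s + l < p + q (Grashof) with shortest = output link → rocker-crank

rocker-crank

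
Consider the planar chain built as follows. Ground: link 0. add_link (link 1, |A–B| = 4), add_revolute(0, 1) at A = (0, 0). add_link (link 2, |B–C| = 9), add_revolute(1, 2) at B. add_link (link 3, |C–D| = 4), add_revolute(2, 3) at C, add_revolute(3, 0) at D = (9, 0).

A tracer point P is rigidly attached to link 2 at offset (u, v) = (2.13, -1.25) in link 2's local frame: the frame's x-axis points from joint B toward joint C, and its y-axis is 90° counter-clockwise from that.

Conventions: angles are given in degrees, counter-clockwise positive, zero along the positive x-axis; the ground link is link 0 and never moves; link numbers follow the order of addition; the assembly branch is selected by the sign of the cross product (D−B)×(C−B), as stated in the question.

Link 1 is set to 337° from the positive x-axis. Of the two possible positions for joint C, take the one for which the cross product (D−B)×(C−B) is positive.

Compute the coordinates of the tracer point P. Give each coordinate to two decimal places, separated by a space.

A=(0,0), D=(9.00,0)
B = A + 4.00·(cos337°, sin337°) = (3.6820, -1.5629)
|BD| = 5.5429
circle(B,9.00) ∩ circle(D,4.00): a=8.6348, h=2.5377
  candidates: C₊=(11.2509,3.3066) cross=14.066; C₋=(12.6820,-1.5629) cross=-14.066
  branch + wants cross > 0 → take C=(11.2509,3.3066) (cross=14.066)
ex = (C−B)/|BC| = (0.8410,0.5411); ey = (-0.5411,0.8410)
P = B + 2.13·ex + -1.25·ey = (6.1496,-1.4617)

6.15 -1.46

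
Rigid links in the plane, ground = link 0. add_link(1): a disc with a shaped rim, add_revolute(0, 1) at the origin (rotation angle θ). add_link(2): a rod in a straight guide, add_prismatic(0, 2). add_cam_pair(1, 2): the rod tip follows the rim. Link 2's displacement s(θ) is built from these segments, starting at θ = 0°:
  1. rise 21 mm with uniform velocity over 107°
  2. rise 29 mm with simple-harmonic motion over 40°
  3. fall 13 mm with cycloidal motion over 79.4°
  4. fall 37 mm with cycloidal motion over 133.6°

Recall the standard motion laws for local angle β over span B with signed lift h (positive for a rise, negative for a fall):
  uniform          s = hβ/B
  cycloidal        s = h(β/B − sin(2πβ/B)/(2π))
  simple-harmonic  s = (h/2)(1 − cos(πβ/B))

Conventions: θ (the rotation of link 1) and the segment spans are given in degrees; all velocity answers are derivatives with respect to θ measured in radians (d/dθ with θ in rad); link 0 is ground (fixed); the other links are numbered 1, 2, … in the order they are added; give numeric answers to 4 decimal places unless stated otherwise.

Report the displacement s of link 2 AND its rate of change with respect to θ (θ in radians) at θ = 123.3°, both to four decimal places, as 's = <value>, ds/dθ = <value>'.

segment 1 (0° to 107°, uniform, h = 21) is passed completely: s = 0.0000 + (21) = 21.0000
θ = 123.3° falls in segment 2 (107° to 147°, simple-harmonic, h = 29): β = 123.3 − 107 = 16.3°, B = 40°; Δs = 29/2·(1 − cos(π·0.4075)) = 10.3454; s = 21.0000 + 10.3454 = 31.3454
velocity in seg [107°–147°] (simple-harmonic), θ in radians: β = 16.3° = 0.2845 rad, B = 40° = 0.6981 rad; ds/dθ = (πh/(2B)) sin(πβ/B) = (π·29/(2·0.6981)) sin(π·0.4075) = 62.514257 mm/rad

s = 31.3454, ds/dθ = 62.5143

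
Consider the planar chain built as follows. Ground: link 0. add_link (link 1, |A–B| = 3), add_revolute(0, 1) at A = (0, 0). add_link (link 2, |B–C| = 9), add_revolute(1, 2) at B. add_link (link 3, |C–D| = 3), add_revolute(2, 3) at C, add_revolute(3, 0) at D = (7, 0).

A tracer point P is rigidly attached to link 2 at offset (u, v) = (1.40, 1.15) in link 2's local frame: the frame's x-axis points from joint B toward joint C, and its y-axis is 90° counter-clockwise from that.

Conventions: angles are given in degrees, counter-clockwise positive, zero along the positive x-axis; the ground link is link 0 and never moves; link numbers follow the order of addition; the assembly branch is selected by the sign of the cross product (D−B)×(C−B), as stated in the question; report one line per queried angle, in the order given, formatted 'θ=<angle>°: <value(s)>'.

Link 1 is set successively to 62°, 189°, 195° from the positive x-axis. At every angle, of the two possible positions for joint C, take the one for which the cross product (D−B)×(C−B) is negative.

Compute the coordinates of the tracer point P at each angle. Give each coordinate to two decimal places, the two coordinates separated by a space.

A=(0,0), D=(7.00,0)
θ=62°: B = A + 3.00·(cos62°, sin62°) = (1.4084, 2.6488)
θ=62°: |BD| = 6.1873
θ=62°: circle(B,9.00) ∩ circle(D,3.00): a=8.9120, h=1.2552
θ=62°:   candidates: C₊=(9.9998,-0.0321) cross=7.766; C₋=(8.9251,-2.3009) cross=-7.766
θ=62°:   branch - wants cross < 0 → take C=(8.9251,-2.3009) (cross=-7.766)
θ=62°: ex = (C−B)/|BC| = (0.8352,-0.5500); ey = (0.5500,0.8352)
θ=62°: P = B + 1.40·ex + 1.15·ey = (3.2101,2.8393)
θ=189°: B = A + 3.00·(cos189°, sin189°) = (-2.9631, -0.4693)
θ=189°: |BD| = 9.9741
θ=189°: circle(B,9.00) ∩ circle(D,3.00): a=8.5964, h=2.6649
θ=189°:   candidates: C₊=(5.4984,2.5972) cross=26.580; C₋=(5.7492,-2.7268) cross=-26.580
θ=189°:   branch - wants cross < 0 → take C=(5.7492,-2.7268) (cross=-26.580)
θ=189°: ex = (C−B)/|BC| = (0.9680,-0.2508); ey = (0.2508,0.9680)
θ=189°: P = B + 1.40·ex + 1.15·ey = (-1.3194,0.2928)
θ=195°: B = A + 3.00·(cos195°, sin195°) = (-2.8978, -0.7765)
θ=195°: |BD| = 9.9282
θ=195°: circle(B,9.00) ∩ circle(D,3.00): a=8.5901, h=2.6851
θ=195°:   candidates: C₊=(5.4561,2.5722) cross=26.658; C₋=(5.8760,-2.7815) cross=-26.658
θ=195°:   branch - wants cross < 0 → take C=(5.8760,-2.7815) (cross=-26.658)
θ=195°: ex = (C−B)/|BC| = (0.9749,-0.2228); ey = (0.2228,0.9749)
θ=195°: P = B + 1.40·ex + 1.15·ey = (-1.2768,0.0327)

θ=62°: 3.21 2.84
θ=189°: -1.32 0.29
θ=195°: -1.28 0.03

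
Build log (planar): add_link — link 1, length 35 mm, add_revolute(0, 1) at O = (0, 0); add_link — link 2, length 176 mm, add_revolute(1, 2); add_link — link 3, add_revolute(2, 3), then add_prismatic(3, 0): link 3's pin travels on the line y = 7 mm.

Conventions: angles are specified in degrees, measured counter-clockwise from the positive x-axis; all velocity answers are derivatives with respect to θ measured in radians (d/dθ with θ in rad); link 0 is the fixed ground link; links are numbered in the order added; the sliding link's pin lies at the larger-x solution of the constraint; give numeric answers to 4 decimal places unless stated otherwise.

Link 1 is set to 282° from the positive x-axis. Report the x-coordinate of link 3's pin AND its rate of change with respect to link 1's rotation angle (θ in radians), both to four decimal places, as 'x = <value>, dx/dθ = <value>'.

geometry: r = 35 mm, L = 176 mm, e = 7 mm
crank pin P = (r cos θ, r sin θ) = (7.276909, -34.235166)
h = r sin θ − e = -34.235166 − 7 = -41.235166
x = r cos θ + √(L² − h²) = 7.276909 + 171.101318 = 178.378227
dx/dθ = −r sin θ − h·r cos θ/√(L² − h²) (θ in radians; h = -41.235166) = 35.988890

x = 178.3782, dx/dθ = 35.9889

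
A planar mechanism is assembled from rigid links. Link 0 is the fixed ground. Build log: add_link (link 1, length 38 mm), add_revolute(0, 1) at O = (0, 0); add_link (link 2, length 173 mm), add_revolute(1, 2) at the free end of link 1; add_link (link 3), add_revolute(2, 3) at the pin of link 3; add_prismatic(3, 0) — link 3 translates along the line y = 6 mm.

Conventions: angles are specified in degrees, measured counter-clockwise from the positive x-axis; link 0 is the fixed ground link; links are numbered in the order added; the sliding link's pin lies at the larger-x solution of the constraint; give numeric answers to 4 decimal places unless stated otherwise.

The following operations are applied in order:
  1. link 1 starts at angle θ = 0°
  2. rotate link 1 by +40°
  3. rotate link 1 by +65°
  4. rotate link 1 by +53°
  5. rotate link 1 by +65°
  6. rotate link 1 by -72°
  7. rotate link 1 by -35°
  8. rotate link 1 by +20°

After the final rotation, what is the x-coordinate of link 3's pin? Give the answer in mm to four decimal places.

geometry: r = 38 mm, L = 173 mm, e = 6 mm; θ starts at 0°
rotate link 1 by +40°: θ ← 0° +40° = 40°
rotate link 1 by +65°: θ ← 40° +65° = 105°
rotate link 1 by +53°: θ ← 105° +53° = 158°
rotate link 1 by +65°: θ ← 158° +65° = 223°
rotate link 1 by -72°: θ ← 223° -72° = 151°
rotate link 1 by -35°: θ ← 151° -35° = 116°
rotate link 1 by +20°: θ ← 116° +20° = 136°
crank pin P = (r cos θ, r sin θ) = (-27.334912, 26.397018)
h = r sin θ − e = 26.397018 − 6 = 20.397018
x = r cos θ + √(L² − h²) = -27.334912 + 171.793369 = 144.458457

144.4585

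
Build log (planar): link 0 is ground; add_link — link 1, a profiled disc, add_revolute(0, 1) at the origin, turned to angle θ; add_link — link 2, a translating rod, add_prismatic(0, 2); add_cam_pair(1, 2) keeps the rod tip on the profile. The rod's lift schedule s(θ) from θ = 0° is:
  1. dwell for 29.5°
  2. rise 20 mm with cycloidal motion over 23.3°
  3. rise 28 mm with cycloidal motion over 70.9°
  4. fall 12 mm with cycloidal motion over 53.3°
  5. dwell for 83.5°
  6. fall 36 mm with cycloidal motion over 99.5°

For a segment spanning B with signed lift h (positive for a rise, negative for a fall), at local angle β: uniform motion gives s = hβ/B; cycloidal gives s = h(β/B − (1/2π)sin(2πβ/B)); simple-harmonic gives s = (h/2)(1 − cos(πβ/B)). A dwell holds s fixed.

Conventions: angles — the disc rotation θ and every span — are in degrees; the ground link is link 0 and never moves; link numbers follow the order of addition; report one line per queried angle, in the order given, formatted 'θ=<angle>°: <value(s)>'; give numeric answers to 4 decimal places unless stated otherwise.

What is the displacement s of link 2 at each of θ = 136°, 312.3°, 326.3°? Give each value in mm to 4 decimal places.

seg 1 [0°–29.5°] dwell: s stays 0.0000
seg 2 [29.5°–52.8°] cycloidal, h=20: full span → s += 20 → s = 20.0000
seg 3 [52.8°–123.7°] cycloidal, h=28: full span → s += 28 → s = 48.0000
seg 4 [123.7°–177°] cycloidal, h=-12: θ=136° here. β=12.3, B=53.3. -12·(0.2308 − sin(2π·0.2308)/(2π)) = -0.8733 → s = 47.1267
seg 4 [123.7°–177°] cycloidal, h=-12: full span → s += -12 → s = 36.0000
seg 5 [177°–260.5°] dwell: s stays 36.0000
seg 6 [260.5°–360°] cycloidal, h=-36: θ=312.3° here. β=51.8, B=99.5. -36·(0.5206 − sin(2π·0.5206)/(2π)) = -19.4813 → s = 16.5187
seg 6 [260.5°–360°] cycloidal, h=-36: θ=326.3° here. β=65.8, B=99.5. -36·(0.6613 − sin(2π·0.6613)/(2π)) = -28.6697 → s = 7.3303

θ=136°: 47.1267
θ=312.3°: 16.5187
θ=326.3°: 7.3303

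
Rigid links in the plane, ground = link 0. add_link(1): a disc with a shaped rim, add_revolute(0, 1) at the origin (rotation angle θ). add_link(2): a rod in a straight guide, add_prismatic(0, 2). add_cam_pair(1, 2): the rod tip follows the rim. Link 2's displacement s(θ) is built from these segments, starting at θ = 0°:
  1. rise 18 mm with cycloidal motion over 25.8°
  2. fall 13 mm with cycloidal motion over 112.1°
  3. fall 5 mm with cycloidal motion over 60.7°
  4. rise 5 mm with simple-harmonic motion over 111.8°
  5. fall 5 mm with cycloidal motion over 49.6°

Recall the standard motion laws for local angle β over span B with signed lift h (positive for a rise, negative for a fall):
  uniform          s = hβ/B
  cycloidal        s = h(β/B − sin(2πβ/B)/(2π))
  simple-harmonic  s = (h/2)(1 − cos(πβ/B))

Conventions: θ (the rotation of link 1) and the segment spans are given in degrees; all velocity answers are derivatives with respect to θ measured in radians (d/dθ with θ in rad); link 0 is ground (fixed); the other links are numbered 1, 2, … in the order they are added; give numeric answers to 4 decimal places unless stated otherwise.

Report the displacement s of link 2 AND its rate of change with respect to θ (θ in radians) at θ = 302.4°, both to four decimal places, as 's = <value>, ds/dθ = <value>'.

segment 1 (0° to 25.8°, cycloidal, h = 18) is passed completely: s = 0.0000 + (18) = 18.0000
segment 2 (25.8° to 137.9°, cycloidal, h = -13) is passed completely: s = 18.0000 + (-13) = 5.0000
segment 3 (137.9° to 198.6°, cycloidal, h = -5) is passed completely: s = 5.0000 + (-5) = 0.0000
θ = 302.4° falls in segment 4 (198.6° to 310.4°, simple-harmonic, h = 5): β = 302.4 − 198.6 = 103.8°, B = 111.8°; Δs = 5/2·(1 − cos(π·0.9284)) = 4.9371; s = 0.0000 + 4.9371 = 4.9371
velocity in seg [198.6°–310.4°] (simple-harmonic), θ in radians: β = 103.8° = 1.8117 rad, B = 111.8° = 1.9513 rad; ds/dθ = (πh/(2B)) sin(πβ/B) = (π·5/(2·1.9513)) sin(π·0.9284) = 0.897232 mm/rad

s = 4.9371, ds/dθ = 0.8972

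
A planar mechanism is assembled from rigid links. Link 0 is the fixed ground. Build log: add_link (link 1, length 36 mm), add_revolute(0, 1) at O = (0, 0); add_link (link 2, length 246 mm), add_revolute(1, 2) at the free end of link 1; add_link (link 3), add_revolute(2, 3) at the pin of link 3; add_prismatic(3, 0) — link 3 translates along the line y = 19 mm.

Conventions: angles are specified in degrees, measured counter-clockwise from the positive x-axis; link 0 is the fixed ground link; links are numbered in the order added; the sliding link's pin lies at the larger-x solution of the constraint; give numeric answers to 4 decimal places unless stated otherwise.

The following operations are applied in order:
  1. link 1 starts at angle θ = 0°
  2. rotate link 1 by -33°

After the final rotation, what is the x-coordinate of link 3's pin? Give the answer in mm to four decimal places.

geometry: r = 36 mm, L = 246 mm, e = 19 mm; θ starts at 0°
rotate link 1 by -33°: θ ← 0° -33° = -33°
crank pin P = (r cos θ, r sin θ) = (30.192140, -19.607005)
h = r sin θ − e = -19.607005 − 19 = -38.607005
x = r cos θ + √(L² − h²) = 30.192140 + 242.951640 = 273.143780

273.1438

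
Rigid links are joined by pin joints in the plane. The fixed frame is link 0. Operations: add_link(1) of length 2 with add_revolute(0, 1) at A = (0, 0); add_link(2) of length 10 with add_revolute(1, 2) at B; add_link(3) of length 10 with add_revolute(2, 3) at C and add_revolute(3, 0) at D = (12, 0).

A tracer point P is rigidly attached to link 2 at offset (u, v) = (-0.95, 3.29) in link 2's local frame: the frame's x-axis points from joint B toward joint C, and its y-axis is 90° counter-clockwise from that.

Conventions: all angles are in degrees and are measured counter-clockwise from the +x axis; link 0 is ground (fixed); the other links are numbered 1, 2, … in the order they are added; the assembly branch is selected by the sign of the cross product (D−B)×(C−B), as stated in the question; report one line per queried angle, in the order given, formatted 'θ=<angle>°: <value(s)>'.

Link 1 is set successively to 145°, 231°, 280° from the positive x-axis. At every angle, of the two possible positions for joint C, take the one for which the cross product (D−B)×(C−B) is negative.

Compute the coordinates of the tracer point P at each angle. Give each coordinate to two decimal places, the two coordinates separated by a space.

A=(0,0), D=(12.00,0)
θ=145°: B = A + 2.00·(cos145°, sin145°) = (-1.6383, 1.1472)
θ=145°: |BD| = 13.6865
θ=145°: circle(B,10.00) ∩ circle(D,10.00): a=6.8432, h=7.2918
θ=145°:   candidates: C₊=(5.7920,7.8397) cross=99.799; C₋=(4.5697,-6.6926) cross=-99.799
θ=145°:   branch - wants cross < 0 → take C=(4.5697,-6.6926) (cross=-99.799)
θ=145°: ex = (C−B)/|BC| = (0.6208,-0.7840); ey = (0.7840,0.6208)
θ=145°: P = B + -0.95·ex + 3.29·ey = (0.3512,3.9344)
θ=231°: B = A + 2.00·(cos231°, sin231°) = (-1.2586, -1.5543)
θ=231°: |BD| = 13.3494
θ=231°: circle(B,10.00) ∩ circle(D,10.00): a=6.6747, h=7.4464
θ=231°:   candidates: C₊=(4.5037,6.6186) cross=99.405; C₋=(6.2377,-8.1729) cross=-99.405
θ=231°:   branch - wants cross < 0 → take C=(6.2377,-8.1729) (cross=-99.405)
θ=231°: ex = (C−B)/|BC| = (0.7496,-0.6619); ey = (0.6619,0.7496)
θ=231°: P = B + -0.95·ex + 3.29·ey = (0.2067,1.5408)
θ=280°: B = A + 2.00·(cos280°, sin280°) = (0.3473, -1.9696)
θ=280°: |BD| = 11.8180
θ=280°: circle(B,10.00) ∩ circle(D,10.00): a=5.9090, h=8.0675
θ=280°:   candidates: C₊=(4.8291,6.9698) cross=95.341; C₋=(7.5182,-8.9394) cross=-95.341
θ=280°:   branch - wants cross < 0 → take C=(7.5182,-8.9394) (cross=-95.341)
θ=280°: ex = (C−B)/|BC| = (0.7171,-0.6970); ey = (0.6970,0.7171)
θ=280°: P = B + -0.95·ex + 3.29·ey = (1.9591,1.0517)

θ=145°: 0.35 3.93
θ=231°: 0.21 1.54
θ=280°: 1.96 1.05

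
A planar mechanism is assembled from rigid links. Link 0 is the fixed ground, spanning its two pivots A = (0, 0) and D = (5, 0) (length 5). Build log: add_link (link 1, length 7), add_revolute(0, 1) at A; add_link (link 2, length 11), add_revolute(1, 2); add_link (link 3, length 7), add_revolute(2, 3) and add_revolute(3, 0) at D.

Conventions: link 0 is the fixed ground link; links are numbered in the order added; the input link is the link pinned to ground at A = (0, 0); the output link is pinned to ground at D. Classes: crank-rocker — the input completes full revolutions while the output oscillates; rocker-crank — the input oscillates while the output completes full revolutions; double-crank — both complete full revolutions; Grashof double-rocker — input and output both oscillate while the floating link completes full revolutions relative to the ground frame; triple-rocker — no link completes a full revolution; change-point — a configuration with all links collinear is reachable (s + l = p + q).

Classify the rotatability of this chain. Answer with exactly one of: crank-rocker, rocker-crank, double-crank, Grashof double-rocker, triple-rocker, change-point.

lengths: ground=5, input=7, coupler=11, output=7
sorted: s=5 (shortest), l=11 (longest), p+q=14
s + l = 16 vs p + q = 14
s + l > p + q → non-Grashof → no link fully rotates → triple-rocker

triple-rocker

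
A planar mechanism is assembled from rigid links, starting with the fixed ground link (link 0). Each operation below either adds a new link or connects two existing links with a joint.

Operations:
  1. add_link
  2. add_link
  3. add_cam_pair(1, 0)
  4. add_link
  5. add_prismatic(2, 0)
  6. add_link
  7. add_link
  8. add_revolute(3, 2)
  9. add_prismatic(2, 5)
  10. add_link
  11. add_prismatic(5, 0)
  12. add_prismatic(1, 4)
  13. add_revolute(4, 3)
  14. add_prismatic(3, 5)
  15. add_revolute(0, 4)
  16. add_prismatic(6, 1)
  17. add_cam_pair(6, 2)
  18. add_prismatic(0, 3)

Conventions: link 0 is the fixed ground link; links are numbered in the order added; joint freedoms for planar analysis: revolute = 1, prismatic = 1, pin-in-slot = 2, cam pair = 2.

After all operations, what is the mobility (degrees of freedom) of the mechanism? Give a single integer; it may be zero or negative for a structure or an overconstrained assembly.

(L,J1,J2)=(1,0,0); link0 fixed
link1: (2,0,0)
link2: (3,0,0)
C 1-0 [J2]: (3,0,1)
link3: (4,0,1)
P 2-0 [J1]: (4,1,1)
link4: (5,1,1)
link5: (6,1,1)
R 3-2 [J1]: (6,2,1)
P 2-5 [J1]: (6,3,1)
link6: (7,3,1)
P 5-0 [J1]: (7,4,1)
P 1-4 [J1]: (7,5,1)
R 4-3 [J1]: (7,6,1)
P 3-5 [J1]: (7,7,1)
R 0-4 [J1]: (7,8,1)
P 6-1 [J1]: (7,9,1)
C 6-2 [J2]: (7,9,2)
P 0-3 [J1]: (7,10,2)
Grübler: 3·6 − 2·10 − 2 = -4

M = -4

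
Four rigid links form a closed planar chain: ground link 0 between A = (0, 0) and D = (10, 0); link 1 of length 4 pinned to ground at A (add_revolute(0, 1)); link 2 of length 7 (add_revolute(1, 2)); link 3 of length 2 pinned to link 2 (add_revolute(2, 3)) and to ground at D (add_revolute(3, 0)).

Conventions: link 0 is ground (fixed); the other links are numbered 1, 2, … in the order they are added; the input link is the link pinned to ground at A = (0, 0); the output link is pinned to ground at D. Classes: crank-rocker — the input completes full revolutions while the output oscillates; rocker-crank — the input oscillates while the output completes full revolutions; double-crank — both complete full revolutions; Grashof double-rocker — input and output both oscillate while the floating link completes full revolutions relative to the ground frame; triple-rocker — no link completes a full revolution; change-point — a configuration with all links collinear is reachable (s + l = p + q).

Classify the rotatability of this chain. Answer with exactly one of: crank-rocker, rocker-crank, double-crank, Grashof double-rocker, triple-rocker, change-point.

lengths: ground=10, input=4, coupler=7, output=2
sorted: s=2 (shortest), l=10 (longest), p+q=11
s + l = 12 vs p + q = 11
s + l > p + q → non-Grashof → no link fully rotates → triple-rocker

triple-rocker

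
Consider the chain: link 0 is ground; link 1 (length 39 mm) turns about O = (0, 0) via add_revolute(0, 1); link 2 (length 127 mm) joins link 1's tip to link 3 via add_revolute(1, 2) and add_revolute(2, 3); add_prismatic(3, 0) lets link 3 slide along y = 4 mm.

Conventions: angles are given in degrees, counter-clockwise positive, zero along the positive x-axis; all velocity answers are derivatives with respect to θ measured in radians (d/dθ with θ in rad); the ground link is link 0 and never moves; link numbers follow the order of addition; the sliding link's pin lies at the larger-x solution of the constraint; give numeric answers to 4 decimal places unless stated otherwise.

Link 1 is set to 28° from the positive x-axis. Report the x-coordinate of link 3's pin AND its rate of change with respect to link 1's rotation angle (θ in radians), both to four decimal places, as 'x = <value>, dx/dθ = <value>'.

geometry: r = 39 mm, L = 127 mm, e = 4 mm
crank pin P = (r cos θ, r sin θ) = (34.434956, 18.309391)
h = r sin θ − e = 18.309391 − 4 = 14.309391
x = r cos θ + √(L² − h²) = 34.434956 + 126.191289 = 160.626245
dx/dθ = −r sin θ − h·r cos θ/√(L² − h²) (θ in radians; h = 14.309391) = -22.214124

x = 160.6262, dx/dθ = -22.2141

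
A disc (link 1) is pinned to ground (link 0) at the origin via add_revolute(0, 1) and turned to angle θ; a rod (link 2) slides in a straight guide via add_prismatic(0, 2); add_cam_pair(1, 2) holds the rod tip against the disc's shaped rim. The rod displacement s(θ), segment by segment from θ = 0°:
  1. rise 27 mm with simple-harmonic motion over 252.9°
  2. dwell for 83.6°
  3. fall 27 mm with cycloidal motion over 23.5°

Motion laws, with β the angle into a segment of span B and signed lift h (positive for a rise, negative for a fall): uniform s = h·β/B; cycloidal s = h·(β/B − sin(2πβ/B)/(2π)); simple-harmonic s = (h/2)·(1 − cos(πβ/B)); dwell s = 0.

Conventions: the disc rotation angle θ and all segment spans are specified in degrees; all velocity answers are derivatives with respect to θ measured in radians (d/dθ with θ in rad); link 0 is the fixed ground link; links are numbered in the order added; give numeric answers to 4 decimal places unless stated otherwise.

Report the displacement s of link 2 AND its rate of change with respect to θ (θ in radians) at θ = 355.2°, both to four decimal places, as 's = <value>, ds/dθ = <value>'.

segment 1 (0° to 252.9°, simple-harmonic, h = 27) is passed completely: s = 0.0000 + (27) = 27.0000
segment 2 (252.9° to 336.5°, dwell): s unchanged at 27.0000
θ = 355.2° falls in segment 3 (336.5° to 360°, cycloidal, h = -27): β = 355.2 − 336.5 = 18.7°, B = 23.5°; Δs = -27·(0.7957 − sin(2π·0.7957)/(2π)) = -25.6060; s = 27.0000 − 25.6060 = 1.3940
velocity in seg [336.5°–360°] (cycloidal), θ in radians: β = 18.7° = 0.3264 rad, B = 23.5° = 0.4102 rad; ds/dθ = (h/B)(1 − cos(2πβ/B)) = ((-27)/0.4102)(1 − cos(2π·0.7957)) = -47.167853 mm/rad

s = 1.3940, ds/dθ = -47.1679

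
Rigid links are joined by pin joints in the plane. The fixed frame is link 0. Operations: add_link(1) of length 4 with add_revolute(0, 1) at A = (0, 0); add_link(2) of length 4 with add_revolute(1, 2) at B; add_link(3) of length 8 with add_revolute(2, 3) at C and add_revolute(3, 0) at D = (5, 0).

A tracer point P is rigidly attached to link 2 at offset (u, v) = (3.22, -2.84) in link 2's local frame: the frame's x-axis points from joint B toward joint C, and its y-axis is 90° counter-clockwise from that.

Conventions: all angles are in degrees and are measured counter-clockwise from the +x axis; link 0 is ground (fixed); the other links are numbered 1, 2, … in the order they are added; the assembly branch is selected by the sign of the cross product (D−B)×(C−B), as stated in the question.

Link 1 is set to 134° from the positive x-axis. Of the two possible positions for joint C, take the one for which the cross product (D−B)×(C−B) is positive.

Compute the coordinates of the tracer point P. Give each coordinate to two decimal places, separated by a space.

A=(0,0), D=(5.00,0)
B = A + 4.00·(cos134°, sin134°) = (-2.7786, 2.8774)
|BD| = 8.2938
circle(B,4.00) ∩ circle(D,8.00): a=1.2531, h=3.7986
  candidates: C₊=(-0.2855,6.0053) cross=31.505; C₋=(-2.9212,-1.1201) cross=-31.505
  branch + wants cross > 0 → take C=(-0.2855,6.0053) (cross=31.505)
ex = (C−B)/|BC| = (0.6233,0.7820); ey = (-0.7820,0.6233)
P = B + 3.22·ex + -2.84·ey = (1.4492,3.6252)

1.45 3.63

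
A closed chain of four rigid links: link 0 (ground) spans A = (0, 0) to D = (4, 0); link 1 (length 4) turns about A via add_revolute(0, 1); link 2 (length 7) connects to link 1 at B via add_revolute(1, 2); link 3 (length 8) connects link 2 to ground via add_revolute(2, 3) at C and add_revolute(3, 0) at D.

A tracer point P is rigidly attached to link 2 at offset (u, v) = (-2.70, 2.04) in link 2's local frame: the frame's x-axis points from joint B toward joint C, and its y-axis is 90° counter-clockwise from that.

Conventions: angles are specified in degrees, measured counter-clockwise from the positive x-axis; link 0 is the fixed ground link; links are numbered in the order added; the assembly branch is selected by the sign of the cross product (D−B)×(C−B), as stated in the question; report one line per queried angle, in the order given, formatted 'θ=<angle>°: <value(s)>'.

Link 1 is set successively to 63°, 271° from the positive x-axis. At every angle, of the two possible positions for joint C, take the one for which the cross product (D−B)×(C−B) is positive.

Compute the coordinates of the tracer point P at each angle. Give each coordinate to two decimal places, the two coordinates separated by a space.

A=(0,0), D=(4.00,0)
θ=63°: B = A + 4.00·(cos63°, sin63°) = (1.8160, 3.5640)
θ=63°: |BD| = 4.1800
θ=63°: circle(B,7.00) ∩ circle(D,8.00): a=0.2957, h=6.9938
θ=63°:   candidates: C₊=(7.9336,6.9661) cross=29.234; C₋=(-3.9927,-0.3424) cross=-29.234
θ=63°:   branch + wants cross > 0 → take C=(7.9336,6.9661) (cross=29.234)
θ=63°: ex = (C−B)/|BC| = (0.8740,0.4860); ey = (-0.4860,0.8740)
θ=63°: P = B + -2.70·ex + 2.04·ey = (-1.5352,4.0347)
θ=271°: B = A + 4.00·(cos271°, sin271°) = (0.0698, -3.9994)
θ=271°: |BD| = 5.6073
θ=271°: circle(B,7.00) ∩ circle(D,8.00): a=1.4661, h=6.8447
θ=271°:   candidates: C₊=(-3.7846,1.8438) cross=38.380; C₋=(5.9794,-7.7513) cross=-38.380
θ=271°:   branch + wants cross > 0 → take C=(-3.7846,1.8438) (cross=38.380)
θ=271°: ex = (C−B)/|BC| = (-0.5506,0.8347); ey = (-0.8347,-0.5506)
θ=271°: P = B + -2.70·ex + 2.04·ey = (-0.1464,-7.3765)

θ=63°: -1.54 4.03
θ=271°: -0.15 -7.38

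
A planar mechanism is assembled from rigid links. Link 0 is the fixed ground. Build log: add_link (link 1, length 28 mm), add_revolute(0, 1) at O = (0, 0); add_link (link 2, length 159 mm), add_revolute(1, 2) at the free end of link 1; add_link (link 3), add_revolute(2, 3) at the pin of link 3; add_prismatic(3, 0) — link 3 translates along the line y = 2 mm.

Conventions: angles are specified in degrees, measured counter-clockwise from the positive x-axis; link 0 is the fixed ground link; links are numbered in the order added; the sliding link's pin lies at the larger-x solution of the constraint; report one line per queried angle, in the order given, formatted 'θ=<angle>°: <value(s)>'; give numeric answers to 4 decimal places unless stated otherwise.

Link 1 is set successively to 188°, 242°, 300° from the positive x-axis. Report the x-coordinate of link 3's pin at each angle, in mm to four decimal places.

geometry: r = 28 mm, L = 159 mm, e = 2 mm
θ=188°: crank pin P = (r cos θ, r sin θ) = (-27.727506, -3.896847)
θ=188°: h = r sin θ − e = -3.896847 − 2 = -5.896847
θ=188°: x = r cos θ + √(L² − h²) = -27.727506 + 158.890614 = 131.163108
θ=242°: crank pin P = (r cos θ, r sin θ) = (-13.145204, -24.722533)
θ=242°: h = r sin θ − e = -24.722533 − 2 = -26.722533
θ=242°: x = r cos θ + √(L² − h²) = -13.145204 + 156.738337 = 143.593133
θ=300°: crank pin P = (r cos θ, r sin θ) = (14.000000, -24.248711)
θ=300°: h = r sin θ − e = -24.248711 − 2 = -26.248711
θ=300°: x = r cos θ + √(L² − h²) = 14.000000 + 156.818383 = 170.818383

θ=188°: 131.1631
θ=242°: 143.5931
θ=300°: 170.8184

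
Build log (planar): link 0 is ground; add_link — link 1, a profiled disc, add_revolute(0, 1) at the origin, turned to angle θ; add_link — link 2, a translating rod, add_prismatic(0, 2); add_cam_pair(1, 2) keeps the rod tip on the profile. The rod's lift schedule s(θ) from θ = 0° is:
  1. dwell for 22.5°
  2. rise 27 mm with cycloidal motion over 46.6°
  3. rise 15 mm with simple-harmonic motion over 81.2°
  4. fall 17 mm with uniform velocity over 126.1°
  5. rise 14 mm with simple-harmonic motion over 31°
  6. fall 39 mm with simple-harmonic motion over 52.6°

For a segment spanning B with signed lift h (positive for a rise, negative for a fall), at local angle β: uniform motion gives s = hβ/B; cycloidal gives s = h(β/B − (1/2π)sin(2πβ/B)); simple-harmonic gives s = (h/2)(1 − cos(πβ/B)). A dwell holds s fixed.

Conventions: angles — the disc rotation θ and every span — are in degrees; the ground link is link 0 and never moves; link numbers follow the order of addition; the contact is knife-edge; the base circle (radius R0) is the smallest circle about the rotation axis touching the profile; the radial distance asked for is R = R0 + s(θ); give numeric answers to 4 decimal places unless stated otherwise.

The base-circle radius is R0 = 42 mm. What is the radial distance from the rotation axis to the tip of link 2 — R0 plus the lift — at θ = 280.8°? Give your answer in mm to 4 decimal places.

seg 1 [0°–22.5°] dwell: s stays 0.0000
seg 2 [22.5°–69.1°] cycloidal, h=27: full span → s += 27 → s = 27.0000
seg 3 [69.1°–150.3°] simple-harmonic, h=15: full span → s += 15 → s = 42.0000
seg 4 [150.3°–276.4°] uniform, h=-17: full span → s += -17 → s = 25.0000
seg 5 [276.4°–307.4°] simple-harmonic, h=14: θ=280.8° here. β=4.4, B=31. 14/2·(1 − cos(π·0.1419)) = 0.6845 → s = 25.6845
R = R0 + s = 42 + 25.6845 = 67.6845

67.6845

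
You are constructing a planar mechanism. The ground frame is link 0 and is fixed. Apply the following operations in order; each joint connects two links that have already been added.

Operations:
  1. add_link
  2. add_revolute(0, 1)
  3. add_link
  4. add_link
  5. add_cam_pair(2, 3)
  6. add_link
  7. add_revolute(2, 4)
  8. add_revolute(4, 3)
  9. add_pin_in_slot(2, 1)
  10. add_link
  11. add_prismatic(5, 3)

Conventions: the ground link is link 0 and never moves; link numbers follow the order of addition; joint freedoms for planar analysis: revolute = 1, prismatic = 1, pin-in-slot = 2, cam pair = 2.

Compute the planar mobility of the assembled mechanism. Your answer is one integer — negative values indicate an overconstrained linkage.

L=1 J1=0 J2=0
add link → L=2 J1=0 J2=0
R@0,1 dof=1 J1 → L=2 J1=1 J2=0
add link → L=3 J1=1 J2=0
add link → L=4 J1=1 J2=0
C@2,3 dof=2 J2 → L=4 J1=1 J2=1
add link → L=5 J1=1 J2=1
R@2,4 dof=1 J1 → L=5 J1=2 J2=1
R@4,3 dof=1 J1 → L=5 J1=3 J2=1
PS@2,1 dof=2 J2 → L=5 J1=3 J2=2
add link → L=6 J1=3 J2=2
P@5,3 dof=1 J1 → L=6 J1=4 J2=2
M=3(L−1)−2J1−J2=3·5−2·4−2=5

M = 5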